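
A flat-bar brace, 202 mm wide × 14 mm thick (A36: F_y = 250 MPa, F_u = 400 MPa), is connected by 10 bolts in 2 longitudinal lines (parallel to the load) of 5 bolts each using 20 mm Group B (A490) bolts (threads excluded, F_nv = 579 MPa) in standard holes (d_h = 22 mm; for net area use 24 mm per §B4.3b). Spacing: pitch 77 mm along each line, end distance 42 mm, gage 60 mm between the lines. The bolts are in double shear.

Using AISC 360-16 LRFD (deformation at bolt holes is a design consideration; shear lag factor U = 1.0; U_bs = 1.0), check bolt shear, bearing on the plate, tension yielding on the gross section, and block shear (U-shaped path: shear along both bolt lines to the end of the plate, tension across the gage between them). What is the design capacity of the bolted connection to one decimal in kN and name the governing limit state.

636.3 kN (gross-section yield governs)

Bolt shear: A_b = π(20)²/4 = 314.16 mm². φR_n = 0.75 × 579 × 314.16 × 10 × 2 = 2728.5 kN.
Bearing (14 mm plate, F_u = 400 MPa): end bolts L_c = 42 − 22/2 = 31, R_n = min(1.2×31×14×400, 2.4×20×14×400) = 208.32 kN/bolt; interior L_c = 77 − 22 = 55, R_n = 268.8 kN/bolt. φR_n = 0.75 × (2×208.32 + 8×268.8) = 1925.3 kN.
Tension yield (gross): A_g = 202×14 = 2828 mm². φR_n = 0.90 × 250 × 2828 = 636.3 kN.
Block shear: shear path 2×[42+4×77] = 2×350 mm, A_gv = 9800, A_nv = 2×(350 − 4.5×24)×14 = 6776 mm²; tension across gage: (60 − 1×24)×14 = 504 mm². R_n = min(0.6×400×6776, 0.6×250×9800) + 1.0×400×504 = min(1626.2, 1470) + 201.6 = 1671.6 kN. φR_n = 0.75 × 1671.6 = 1253.7 kN.
Governing: min(2728.5, 1925.3, 636.3, 1253.7) = 636.3 kN → gross-section yield.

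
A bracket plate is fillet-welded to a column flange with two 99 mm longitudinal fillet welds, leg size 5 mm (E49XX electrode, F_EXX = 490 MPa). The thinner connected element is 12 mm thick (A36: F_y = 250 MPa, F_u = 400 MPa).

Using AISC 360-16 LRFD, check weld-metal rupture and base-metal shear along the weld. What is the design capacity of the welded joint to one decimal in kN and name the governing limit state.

Weld metal: throat = 0.707×5 = 3.535 mm, L = 2×99 = 198 mm. φR_n = 0.75 × 0.6 × 490 × 3.535 × 198 = 154.3 kN.
Base metal shear (12 mm plate): yield φR_n = 1.0×0.6×250×12×198 = 356.4 kN; rupture φR_n = 0.75×0.6×400×12×198 = 427.7 kN; take 356.4 kN (yield).
Governing: min(154.3, 356.4) = 154.3 kN → weld metal.

154.3 kN (weld metal governs)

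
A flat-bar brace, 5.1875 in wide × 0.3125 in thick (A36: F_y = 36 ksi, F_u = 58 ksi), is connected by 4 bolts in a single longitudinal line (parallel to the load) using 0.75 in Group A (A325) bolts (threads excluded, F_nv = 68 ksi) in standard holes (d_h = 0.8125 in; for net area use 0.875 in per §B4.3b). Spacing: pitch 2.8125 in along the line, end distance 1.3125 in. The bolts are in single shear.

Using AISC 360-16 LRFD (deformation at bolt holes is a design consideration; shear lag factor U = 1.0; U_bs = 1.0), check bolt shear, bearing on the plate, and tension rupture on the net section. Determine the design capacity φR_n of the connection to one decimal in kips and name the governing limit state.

Bolt shear: A_b = π(0.75)²/4 = 0.44179 in². φR_n = 0.75 × 68 × 0.44179 × 4 × 1 = 90.1 kips.
Bearing (0.3125 in plate, F_u = 58 ksi): end bolts L_c = 1.3125 − 0.8125/2 = 0.90625, R_n = min(1.2×0.90625×0.3125×58, 2.4×0.75×0.3125×58) = 19.711 kips/bolt; interior L_c = 2.8125 − 0.8125 = 2, R_n = 32.625 kips/bolt. φR_n = 0.75 × (1×19.711 + 3×32.625) = 88.2 kips.
Tension rupture (net): A_n = (5.1875 − 1×0.875)×0.3125 = 1.3477 in² (U = 1.0, A_e = A_n). φR_n = 0.75 × 58 × 1.3477 = 58.6 kips.
Governing: min(90.1, 88.2, 58.6) = 58.6 kips → net-section rupture.

58.6 kips (net-section rupture governs)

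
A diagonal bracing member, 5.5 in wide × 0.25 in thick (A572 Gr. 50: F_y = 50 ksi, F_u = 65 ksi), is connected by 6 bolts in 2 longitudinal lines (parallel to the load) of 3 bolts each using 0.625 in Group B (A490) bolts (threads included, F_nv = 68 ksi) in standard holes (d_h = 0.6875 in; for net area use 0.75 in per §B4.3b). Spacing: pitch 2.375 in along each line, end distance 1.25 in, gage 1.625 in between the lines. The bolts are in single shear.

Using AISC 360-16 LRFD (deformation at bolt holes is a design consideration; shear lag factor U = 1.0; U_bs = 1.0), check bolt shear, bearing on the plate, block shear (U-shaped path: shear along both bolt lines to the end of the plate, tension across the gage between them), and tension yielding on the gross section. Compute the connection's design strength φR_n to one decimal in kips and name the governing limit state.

61.9 kips (gross-section yield governs)

Bolt shear: A_b = π(0.625)²/4 = 0.3068 in². φR_n = 0.75 × 68 × 0.3068 × 6 × 1 = 93.9 kips.
Bearing (0.25 in plate, F_u = 65 ksi): end bolts L_c = 1.25 − 0.6875/2 = 0.90625, R_n = min(1.2×0.90625×0.25×65, 2.4×0.625×0.25×65) = 17.672 kips/bolt; interior L_c = 2.375 − 0.6875 = 1.6875, R_n = 24.375 kips/bolt. φR_n = 0.75 × (2×17.672 + 4×24.375) = 99.6 kips.
Block shear: shear path 2×[1.25+2×2.375] = 2×6 in, A_gv = 3, A_nv = 2×(6 − 2.5×0.75)×0.25 = 2.0625 in²; tension across gage: (1.625 − 1×0.75)×0.25 = 0.21875 in². R_n = min(0.6×65×2.0625, 0.6×50×3) + 1.0×65×0.21875 = min(80.438, 90) + 14.219 = 94.657 kips. φR_n = 0.75 × 94.657 = 71.0 kips.
Tension yield (gross): A_g = 5.5×0.25 = 1.375 in². φR_n = 0.90 × 50 × 1.375 = 61.9 kips.
Governing: min(93.9, 99.6, 71.0, 61.9) = 61.9 kips → gross-section yield.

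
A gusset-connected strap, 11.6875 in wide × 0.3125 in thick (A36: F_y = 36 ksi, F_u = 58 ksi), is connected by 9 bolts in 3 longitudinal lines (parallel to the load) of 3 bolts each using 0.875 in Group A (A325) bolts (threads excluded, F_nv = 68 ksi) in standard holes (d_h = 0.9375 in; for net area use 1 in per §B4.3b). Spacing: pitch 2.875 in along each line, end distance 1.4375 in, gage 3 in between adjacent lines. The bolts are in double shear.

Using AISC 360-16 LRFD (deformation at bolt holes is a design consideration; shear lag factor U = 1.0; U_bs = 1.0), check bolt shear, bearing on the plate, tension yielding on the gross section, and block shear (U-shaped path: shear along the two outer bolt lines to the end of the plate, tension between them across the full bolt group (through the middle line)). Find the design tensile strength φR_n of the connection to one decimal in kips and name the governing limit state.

118.3 kips (gross-section yield governs)

Bolt shear: A_b = π(0.875)²/4 = 0.60132 in². φR_n = 0.75 × 68 × 0.60132 × 9 × 2 = 552.0 kips.
Bearing (0.3125 in plate, F_u = 58 ksi): end bolts L_c = 1.4375 − 0.9375/2 = 0.96875, R_n = min(1.2×0.96875×0.3125×58, 2.4×0.875×0.3125×58) = 21.07 kips/bolt; interior L_c = 2.875 − 0.9375 = 1.9375, R_n = 38.063 kips/bolt. φR_n = 0.75 × (3×21.07 + 6×38.063) = 218.7 kips.
Tension yield (gross): A_g = 11.6875×0.3125 = 3.6523 in². φR_n = 0.90 × 36 × 3.6523 = 118.3 kips.
Block shear: shear path 2×[1.4375+2×2.875] = 2×7.1875 in, A_gv = 4.4922, A_nv = 2×(7.1875 − 2.5×1)×0.3125 = 2.9297 in²; tension across gage: (6 − 2×1)×0.3125 = 1.25 in². R_n = min(0.6×58×2.9297, 0.6×36×4.4922) + 1.0×58×1.25 = min(101.95, 97.032) + 72.5 = 169.53 kips. φR_n = 0.75 × 169.53 = 127.1 kips.
Governing: min(552.0, 218.7, 118.3, 127.1) = 118.3 kips → gross-section yield.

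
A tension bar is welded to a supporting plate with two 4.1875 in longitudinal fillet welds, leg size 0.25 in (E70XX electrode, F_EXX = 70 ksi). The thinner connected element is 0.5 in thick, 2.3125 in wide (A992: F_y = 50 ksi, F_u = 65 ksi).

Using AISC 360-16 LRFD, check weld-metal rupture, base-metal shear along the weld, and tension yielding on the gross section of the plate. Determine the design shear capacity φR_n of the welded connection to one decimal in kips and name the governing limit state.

46.6 kips (weld metal governs)

Weld metal: throat = 0.707×0.25 = 0.17675 in, L = 2×4.1875 = 8.375 in. φR_n = 0.75 × 0.6 × 70 × 0.17675 × 8.375 = 46.6 kips.
Base metal shear (0.5 in plate): yield φR_n = 1.0×0.6×50×0.5×8.375 = 125.6 kips; rupture φR_n = 0.75×0.6×65×0.5×8.375 = 122.5 kips; take 122.5 kips (rupture).
Tension yield (gross): A_g = 2.3125×0.5 = 1.1563 in². φR_n = 0.90 × 50 × 1.1563 = 52.0 kips.
Governing: min(46.6, 122.5, 52.0) = 46.6 kips → weld metal.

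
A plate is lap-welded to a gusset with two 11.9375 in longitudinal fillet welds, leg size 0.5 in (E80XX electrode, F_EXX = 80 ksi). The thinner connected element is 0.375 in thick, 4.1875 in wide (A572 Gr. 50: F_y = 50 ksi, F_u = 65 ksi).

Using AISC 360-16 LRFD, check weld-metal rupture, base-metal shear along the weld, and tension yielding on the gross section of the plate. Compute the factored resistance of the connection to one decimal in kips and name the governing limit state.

70.7 kips (gross-section yield governs)

Weld metal: throat = 0.707×0.5 = 0.3535 in, L = 2×11.9375 = 23.875 in. φR_n = 0.75 × 0.6 × 80 × 0.3535 × 23.875 = 303.8 kips.
Base metal shear (0.375 in plate): yield φR_n = 1.0×0.6×50×0.375×23.875 = 268.6 kips; rupture φR_n = 0.75×0.6×65×0.375×23.875 = 261.9 kips; take 261.9 kips (rupture).
Tension yield (gross): A_g = 4.1875×0.375 = 1.5703 in². φR_n = 0.90 × 50 × 1.5703 = 70.7 kips.
Governing: min(303.8, 261.9, 70.7) = 70.7 kips → gross-section yield.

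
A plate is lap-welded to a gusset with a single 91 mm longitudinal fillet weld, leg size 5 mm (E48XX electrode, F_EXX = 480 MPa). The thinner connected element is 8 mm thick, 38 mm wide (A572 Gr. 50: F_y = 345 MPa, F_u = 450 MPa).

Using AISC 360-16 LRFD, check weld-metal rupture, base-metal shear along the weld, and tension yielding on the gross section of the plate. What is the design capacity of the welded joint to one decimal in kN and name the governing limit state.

69.5 kN (weld metal governs)

Weld metal: throat = 0.707×5 = 3.535 mm, L = 91 mm. φR_n = 0.75 × 0.6 × 480 × 3.535 × 91 = 69.5 kN.
Base metal shear (8 mm plate): yield φR_n = 1.0×0.6×345×8×91 = 150.7 kN; rupture φR_n = 0.75×0.6×450×8×91 = 147.4 kN; take 147.4 kN (rupture).
Tension yield (gross): A_g = 38×8 = 304 mm². φR_n = 0.90 × 345 × 304 = 94.4 kN.
Governing: min(69.5, 147.4, 94.4) = 69.5 kN → weld metal.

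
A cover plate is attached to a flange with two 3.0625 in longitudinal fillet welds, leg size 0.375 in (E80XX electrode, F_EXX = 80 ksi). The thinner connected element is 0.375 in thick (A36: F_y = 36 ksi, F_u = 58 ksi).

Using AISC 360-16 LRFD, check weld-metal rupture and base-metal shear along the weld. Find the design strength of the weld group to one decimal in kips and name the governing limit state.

Weld metal: throat = 0.707×0.375 = 0.26513 in, L = 2×3.0625 = 6.125 in. φR_n = 0.75 × 0.6 × 80 × 0.26513 × 6.125 = 58.5 kips.
Base metal shear (0.375 in plate): yield φR_n = 1.0×0.6×36×0.375×6.125 = 49.6 kips; rupture φR_n = 0.75×0.6×58×0.375×6.125 = 59.9 kips; take 49.6 kips (yield).
Governing: min(58.5, 49.6) = 49.6 kips → base-metal shear.

49.6 kips (base-metal shear governs)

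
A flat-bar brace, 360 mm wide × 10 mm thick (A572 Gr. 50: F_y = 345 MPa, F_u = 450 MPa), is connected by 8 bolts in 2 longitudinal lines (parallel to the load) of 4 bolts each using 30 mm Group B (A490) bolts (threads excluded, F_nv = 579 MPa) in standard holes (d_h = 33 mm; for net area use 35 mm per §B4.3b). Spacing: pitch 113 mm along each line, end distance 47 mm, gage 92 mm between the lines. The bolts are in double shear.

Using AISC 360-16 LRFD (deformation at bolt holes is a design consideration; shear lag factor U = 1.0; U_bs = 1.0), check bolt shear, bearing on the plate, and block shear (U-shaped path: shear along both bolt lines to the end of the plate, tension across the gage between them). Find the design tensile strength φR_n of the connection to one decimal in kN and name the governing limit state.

Bolt shear: A_b = π(30)²/4 = 706.86 mm². φR_n = 0.75 × 579 × 706.86 × 8 × 2 = 4911.3 kN.
Bearing (10 mm plate, F_u = 450 MPa): end bolts L_c = 47 − 33/2 = 30.5, R_n = min(1.2×30.5×10×450, 2.4×30×10×450) = 164.7 kN/bolt; interior L_c = 113 − 33 = 80, R_n = 324 kN/bolt. φR_n = 0.75 × (2×164.7 + 6×324) = 1705.1 kN.
Block shear: shear path 2×[47+3×113] = 2×386 mm, A_gv = 7720, A_nv = 2×(386 − 3.5×35)×10 = 5270 mm²; tension across gage: (92 − 1×35)×10 = 570 mm². R_n = min(0.6×450×5270, 0.6×345×7720) + 1.0×450×570 = min(1422.9, 1598) + 256.5 = 1679.4 kN. φR_n = 0.75 × 1679.4 = 1259.6 kN.
Governing: min(4911.3, 1705.1, 1259.6) = 1259.6 kN → block shear.

1259.6 kN (block shear governs)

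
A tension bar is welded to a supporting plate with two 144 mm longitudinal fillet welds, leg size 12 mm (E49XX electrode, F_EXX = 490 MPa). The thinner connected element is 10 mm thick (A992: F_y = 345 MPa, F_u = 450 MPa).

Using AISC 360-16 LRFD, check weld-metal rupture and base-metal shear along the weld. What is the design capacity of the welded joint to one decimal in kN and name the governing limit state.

Weld metal: throat = 0.707×12 = 8.484 mm, L = 2×144 = 288 mm. φR_n = 0.75 × 0.6 × 490 × 8.484 × 288 = 538.8 kN.
Base metal shear (10 mm plate): yield φR_n = 1.0×0.6×345×10×288 = 596.2 kN; rupture φR_n = 0.75×0.6×450×10×288 = 583.2 kN; take 583.2 kN (rupture).
Governing: min(538.8, 583.2) = 538.8 kN → weld metal.

538.8 kN (weld metal governs)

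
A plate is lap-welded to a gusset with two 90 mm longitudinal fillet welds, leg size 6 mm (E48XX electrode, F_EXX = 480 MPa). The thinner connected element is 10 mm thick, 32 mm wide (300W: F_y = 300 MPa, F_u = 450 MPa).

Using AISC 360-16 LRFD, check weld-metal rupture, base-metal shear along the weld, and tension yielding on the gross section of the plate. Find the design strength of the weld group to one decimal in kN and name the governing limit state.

86.4 kN (gross-section yield governs)

Weld metal: throat = 0.707×6 = 4.242 mm, L = 2×90 = 180 mm. φR_n = 0.75 × 0.6 × 480 × 4.242 × 180 = 164.9 kN.
Base metal shear (10 mm plate): yield φR_n = 1.0×0.6×300×10×180 = 324.0 kN; rupture φR_n = 0.75×0.6×450×10×180 = 364.5 kN; take 324.0 kN (yield).
Tension yield (gross): A_g = 32×10 = 320 mm². φR_n = 0.90 × 300 × 320 = 86.4 kN.
Governing: min(164.9, 324.0, 86.4) = 86.4 kN → gross-section yield.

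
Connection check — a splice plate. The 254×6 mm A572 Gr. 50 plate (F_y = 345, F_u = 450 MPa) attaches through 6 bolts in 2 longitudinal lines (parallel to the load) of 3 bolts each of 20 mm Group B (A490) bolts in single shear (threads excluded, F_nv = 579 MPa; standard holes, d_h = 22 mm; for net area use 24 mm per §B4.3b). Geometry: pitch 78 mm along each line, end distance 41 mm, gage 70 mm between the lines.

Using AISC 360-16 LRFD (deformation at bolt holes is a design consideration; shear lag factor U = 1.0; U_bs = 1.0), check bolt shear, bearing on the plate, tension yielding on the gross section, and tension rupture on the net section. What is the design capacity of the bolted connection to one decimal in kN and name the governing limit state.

Bolt shear: A_b = π(20)²/4 = 314.16 mm². φR_n = 0.75 × 579 × 314.16 × 6 × 1 = 818.5 kN.
Bearing (6 mm plate, F_u = 450 MPa): end bolts L_c = 41 − 22/2 = 30, R_n = min(1.2×30×6×450, 2.4×20×6×450) = 97.2 kN/bolt; interior L_c = 78 − 22 = 56, R_n = 129.6 kN/bolt. φR_n = 0.75 × (2×97.2 + 4×129.6) = 534.6 kN.
Tension yield (gross): A_g = 254×6 = 1524 mm². φR_n = 0.90 × 345 × 1524 = 473.2 kN.
Tension rupture (net): A_n = (254 − 2×24)×6 = 1236 mm² (U = 1.0, A_e = A_n). φR_n = 0.75 × 450 × 1236 = 417.2 kN.
Governing: min(818.5, 534.6, 473.2, 417.2) = 417.2 kN → net-section rupture.

417.2 kN (net-section rupture governs)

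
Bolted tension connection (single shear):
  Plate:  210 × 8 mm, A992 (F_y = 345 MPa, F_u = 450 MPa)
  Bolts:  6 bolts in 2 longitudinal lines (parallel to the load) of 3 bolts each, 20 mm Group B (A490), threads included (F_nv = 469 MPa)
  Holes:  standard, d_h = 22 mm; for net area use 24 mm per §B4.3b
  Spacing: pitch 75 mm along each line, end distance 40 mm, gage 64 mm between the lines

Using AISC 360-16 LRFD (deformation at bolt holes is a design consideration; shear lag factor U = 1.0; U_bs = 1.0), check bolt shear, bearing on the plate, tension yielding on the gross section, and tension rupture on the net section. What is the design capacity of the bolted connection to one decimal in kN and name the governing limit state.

Bolt shear: A_b = π(20)²/4 = 314.16 mm². φR_n = 0.75 × 469 × 314.16 × 6 × 1 = 663.0 kN.
Bearing (8 mm plate, F_u = 450 MPa): end bolts L_c = 40 − 22/2 = 29, R_n = min(1.2×29×8×450, 2.4×20×8×450) = 125.28 kN/bolt; interior L_c = 75 − 22 = 53, R_n = 172.8 kN/bolt. φR_n = 0.75 × (2×125.28 + 4×172.8) = 706.3 kN.
Tension yield (gross): A_g = 210×8 = 1680 mm². φR_n = 0.90 × 345 × 1680 = 521.6 kN.
Tension rupture (net): A_n = (210 − 2×24)×8 = 1296 mm² (U = 1.0, A_e = A_n). φR_n = 0.75 × 450 × 1296 = 437.4 kN.
Governing: min(663.0, 706.3, 521.6, 437.4) = 437.4 kN → net-section rupture.

437.4 kN (net-section rupture governs)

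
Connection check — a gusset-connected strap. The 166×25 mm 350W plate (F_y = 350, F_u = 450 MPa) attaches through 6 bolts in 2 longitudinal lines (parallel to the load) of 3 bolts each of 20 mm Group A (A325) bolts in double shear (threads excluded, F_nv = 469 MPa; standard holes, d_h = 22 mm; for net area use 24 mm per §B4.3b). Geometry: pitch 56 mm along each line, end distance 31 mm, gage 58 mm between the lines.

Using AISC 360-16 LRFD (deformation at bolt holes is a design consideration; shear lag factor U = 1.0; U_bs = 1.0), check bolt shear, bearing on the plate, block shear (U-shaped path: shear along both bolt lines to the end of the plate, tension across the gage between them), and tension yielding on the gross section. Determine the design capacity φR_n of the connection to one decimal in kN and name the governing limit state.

Bolt shear: A_b = π(20)²/4 = 314.16 mm². φR_n = 0.75 × 469 × 314.16 × 6 × 2 = 1326.1 kN.
Bearing (25 mm plate, F_u = 450 MPa): end bolts L_c = 31 − 22/2 = 20, R_n = min(1.2×20×25×450, 2.4×20×25×450) = 270 kN/bolt; interior L_c = 56 − 22 = 34, R_n = 459 kN/bolt. φR_n = 0.75 × (2×270 + 4×459) = 1782.0 kN.
Block shear: shear path 2×[31+2×56] = 2×143 mm, A_gv = 7150, A_nv = 2×(143 − 2.5×24)×25 = 4150 mm²; tension across gage: (58 − 1×24)×25 = 850 mm². R_n = min(0.6×450×4150, 0.6×350×7150) + 1.0×450×850 = min(1120.5, 1501.5) + 382.5 = 1503 kN. φR_n = 0.75 × 1503 = 1127.3 kN.
Tension yield (gross): A_g = 166×25 = 4150 mm². φR_n = 0.90 × 350 × 4150 = 1307.3 kN.
Governing: min(1326.1, 1782.0, 1127.3, 1307.3) = 1127.3 kN → block shear.

1127.3 kN (block shear governs)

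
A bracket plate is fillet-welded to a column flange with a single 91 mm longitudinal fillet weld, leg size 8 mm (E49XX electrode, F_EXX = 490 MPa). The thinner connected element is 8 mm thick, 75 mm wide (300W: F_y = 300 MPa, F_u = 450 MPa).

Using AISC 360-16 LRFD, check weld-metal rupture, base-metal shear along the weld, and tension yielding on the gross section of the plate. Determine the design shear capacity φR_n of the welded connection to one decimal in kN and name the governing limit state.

Weld metal: throat = 0.707×8 = 5.656 mm, L = 91 mm. φR_n = 0.75 × 0.6 × 490 × 5.656 × 91 = 113.5 kN.
Base metal shear (8 mm plate): yield φR_n = 1.0×0.6×300×8×91 = 131.0 kN; rupture φR_n = 0.75×0.6×450×8×91 = 147.4 kN; take 131.0 kN (yield).
Tension yield (gross): A_g = 75×8 = 600 mm². φR_n = 0.90 × 300 × 600 = 162.0 kN.
Governing: min(113.5, 131.0, 162.0) = 113.5 kN → weld metal.

113.5 kN (weld metal governs)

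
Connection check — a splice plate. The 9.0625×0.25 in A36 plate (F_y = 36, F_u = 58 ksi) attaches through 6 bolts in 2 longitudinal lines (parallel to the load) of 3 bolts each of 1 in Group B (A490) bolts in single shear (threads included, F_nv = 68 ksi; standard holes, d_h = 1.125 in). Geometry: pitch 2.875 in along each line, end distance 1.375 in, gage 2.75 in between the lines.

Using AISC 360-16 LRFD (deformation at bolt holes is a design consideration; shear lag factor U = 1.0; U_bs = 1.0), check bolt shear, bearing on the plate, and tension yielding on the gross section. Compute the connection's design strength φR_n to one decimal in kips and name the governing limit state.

73.4 kips (gross-section yield governs)

Bolt shear: A_b = π(1)²/4 = 0.7854 in². φR_n = 0.75 × 68 × 0.7854 × 6 × 1 = 240.3 kips.
Bearing (0.25 in plate, F_u = 58 ksi): end bolts L_c = 1.375 − 1.125/2 = 0.8125, R_n = min(1.2×0.8125×0.25×58, 2.4×1×0.25×58) = 14.138 kips/bolt; interior L_c = 2.875 − 1.125 = 1.75, R_n = 30.45 kips/bolt. φR_n = 0.75 × (2×14.138 + 4×30.45) = 112.6 kips.
Tension yield (gross): A_g = 9.0625×0.25 = 2.2656 in². φR_n = 0.90 × 36 × 2.2656 = 73.4 kips.
Governing: min(240.3, 112.6, 73.4) = 73.4 kips → gross-section yield.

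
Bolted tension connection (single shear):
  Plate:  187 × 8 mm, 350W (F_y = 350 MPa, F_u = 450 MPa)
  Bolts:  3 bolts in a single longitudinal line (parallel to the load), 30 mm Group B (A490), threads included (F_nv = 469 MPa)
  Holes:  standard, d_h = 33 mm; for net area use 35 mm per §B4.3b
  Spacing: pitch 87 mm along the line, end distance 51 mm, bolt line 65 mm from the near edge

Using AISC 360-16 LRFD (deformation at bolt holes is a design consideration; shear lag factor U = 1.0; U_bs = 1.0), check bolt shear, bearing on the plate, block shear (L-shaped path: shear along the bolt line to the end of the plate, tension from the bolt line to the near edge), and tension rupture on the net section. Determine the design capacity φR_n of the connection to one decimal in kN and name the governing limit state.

Bolt shear: A_b = π(30)²/4 = 706.86 mm². φR_n = 0.75 × 469 × 706.86 × 3 × 1 = 745.9 kN.
Bearing (8 mm plate, F_u = 450 MPa): end bolts L_c = 51 − 33/2 = 34.5, R_n = min(1.2×34.5×8×450, 2.4×30×8×450) = 149.04 kN/bolt; interior L_c = 87 − 33 = 54, R_n = 233.28 kN/bolt. φR_n = 0.75 × (1×149.04 + 2×233.28) = 461.7 kN.
Block shear: shear path 1×[51+2×87] = 1×225 mm, A_gv = 1800, A_nv = 1×(225 − 2.5×35)×8 = 1100 mm²; tension to near edge: (65 − 0.5×35)×8 = 380 mm². R_n = min(0.6×450×1100, 0.6×350×1800) + 1.0×450×380 = min(297, 378) + 171 = 468 kN. φR_n = 0.75 × 468 = 351.0 kN.
Tension rupture (net): A_n = (187 − 1×35)×8 = 1216 mm² (U = 1.0, A_e = A_n). φR_n = 0.75 × 450 × 1216 = 410.4 kN.
Governing: min(745.9, 461.7, 351.0, 410.4) = 351.0 kN → block shear.

351.0 kN (block shear governs)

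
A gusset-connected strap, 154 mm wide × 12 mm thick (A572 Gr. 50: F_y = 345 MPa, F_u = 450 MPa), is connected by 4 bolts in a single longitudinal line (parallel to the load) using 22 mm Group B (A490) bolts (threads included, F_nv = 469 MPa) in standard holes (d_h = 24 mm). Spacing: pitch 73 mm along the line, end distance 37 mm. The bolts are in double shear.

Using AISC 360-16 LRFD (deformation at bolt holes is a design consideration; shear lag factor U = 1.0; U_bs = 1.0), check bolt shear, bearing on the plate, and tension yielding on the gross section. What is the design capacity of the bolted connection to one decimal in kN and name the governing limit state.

573.8 kN (gross-section yield governs)

Bolt shear: A_b = π(22)²/4 = 380.13 mm². φR_n = 0.75 × 469 × 380.13 × 4 × 2 = 1069.7 kN.
Bearing (12 mm plate, F_u = 450 MPa): end bolts L_c = 37 − 24/2 = 25, R_n = min(1.2×25×12×450, 2.4×22×12×450) = 162 kN/bolt; interior L_c = 73 − 24 = 49, R_n = 285.12 kN/bolt. φR_n = 0.75 × (1×162 + 3×285.12) = 763.0 kN.
Tension yield (gross): A_g = 154×12 = 1848 mm². φR_n = 0.90 × 345 × 1848 = 573.8 kN.
Governing: min(1069.7, 763.0, 573.8) = 573.8 kN → gross-section yield.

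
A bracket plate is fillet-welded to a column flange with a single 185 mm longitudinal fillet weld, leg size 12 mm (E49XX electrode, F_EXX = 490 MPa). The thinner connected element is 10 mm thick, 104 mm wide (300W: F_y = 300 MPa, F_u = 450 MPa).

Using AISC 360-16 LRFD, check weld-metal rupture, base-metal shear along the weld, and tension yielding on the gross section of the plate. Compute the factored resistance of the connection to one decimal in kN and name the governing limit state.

280.8 kN (gross-section yield governs)

Weld metal: throat = 0.707×12 = 8.484 mm, L = 185 mm. φR_n = 0.75 × 0.6 × 490 × 8.484 × 185 = 346.1 kN.
Base metal shear (10 mm plate): yield φR_n = 1.0×0.6×300×10×185 = 333.0 kN; rupture φR_n = 0.75×0.6×450×10×185 = 374.6 kN; take 333.0 kN (yield).
Tension yield (gross): A_g = 104×10 = 1040 mm². φR_n = 0.90 × 300 × 1040 = 280.8 kN.
Governing: min(346.1, 333.0, 280.8) = 280.8 kN → gross-section yield.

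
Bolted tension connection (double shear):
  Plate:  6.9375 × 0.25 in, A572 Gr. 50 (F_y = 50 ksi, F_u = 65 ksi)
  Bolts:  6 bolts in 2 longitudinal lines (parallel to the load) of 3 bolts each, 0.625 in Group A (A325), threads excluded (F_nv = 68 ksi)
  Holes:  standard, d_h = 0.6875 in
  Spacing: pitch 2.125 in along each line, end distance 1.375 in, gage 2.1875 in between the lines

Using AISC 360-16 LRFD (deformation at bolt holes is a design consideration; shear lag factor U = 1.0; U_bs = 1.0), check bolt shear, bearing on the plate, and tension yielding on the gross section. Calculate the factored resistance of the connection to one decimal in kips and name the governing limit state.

78.0 kips (gross-section yield governs)

Bolt shear: A_b = π(0.625)²/4 = 0.3068 in². φR_n = 0.75 × 68 × 0.3068 × 6 × 2 = 187.8 kips.
Bearing (0.25 in plate, F_u = 65 ksi): end bolts L_c = 1.375 − 0.6875/2 = 1.03125, R_n = min(1.2×1.03125×0.25×65, 2.4×0.625×0.25×65) = 20.109 kips/bolt; interior L_c = 2.125 − 0.6875 = 1.4375, R_n = 24.375 kips/bolt. φR_n = 0.75 × (2×20.109 + 4×24.375) = 103.3 kips.
Tension yield (gross): A_g = 6.9375×0.25 = 1.7344 in². φR_n = 0.90 × 50 × 1.7344 = 78.0 kips.
Governing: min(187.8, 103.3, 78.0) = 78.0 kips → gross-section yield.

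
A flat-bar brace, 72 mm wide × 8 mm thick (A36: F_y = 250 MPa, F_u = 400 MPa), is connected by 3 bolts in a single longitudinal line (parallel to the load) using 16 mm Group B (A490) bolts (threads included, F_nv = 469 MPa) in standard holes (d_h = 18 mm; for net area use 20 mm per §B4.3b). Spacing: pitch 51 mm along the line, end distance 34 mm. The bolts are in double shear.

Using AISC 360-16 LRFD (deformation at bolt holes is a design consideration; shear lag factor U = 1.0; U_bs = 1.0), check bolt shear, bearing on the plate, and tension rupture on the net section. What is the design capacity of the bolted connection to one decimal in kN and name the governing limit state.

124.8 kN (net-section rupture governs)

Bolt shear: A_b = π(16)²/4 = 201.06 mm². φR_n = 0.75 × 469 × 201.06 × 3 × 2 = 424.3 kN.
Bearing (8 mm plate, F_u = 400 MPa): end bolts L_c = 34 − 18/2 = 25, R_n = min(1.2×25×8×400, 2.4×16×8×400) = 96 kN/bolt; interior L_c = 51 − 18 = 33, R_n = 122.88 kN/bolt. φR_n = 0.75 × (1×96 + 2×122.88) = 256.3 kN.
Tension rupture (net): A_n = (72 − 1×20)×8 = 416 mm² (U = 1.0, A_e = A_n). φR_n = 0.75 × 400 × 416 = 124.8 kN.
Governing: min(424.3, 256.3, 124.8) = 124.8 kN → net-section rupture.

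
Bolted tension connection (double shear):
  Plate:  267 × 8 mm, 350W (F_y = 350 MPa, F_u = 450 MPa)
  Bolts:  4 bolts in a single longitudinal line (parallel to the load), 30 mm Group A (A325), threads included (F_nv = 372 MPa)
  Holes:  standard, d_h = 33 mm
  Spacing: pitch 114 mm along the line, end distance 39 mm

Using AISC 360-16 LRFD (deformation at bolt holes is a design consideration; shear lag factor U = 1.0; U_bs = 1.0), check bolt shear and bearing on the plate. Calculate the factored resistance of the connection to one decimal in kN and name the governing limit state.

Bolt shear: A_b = π(30)²/4 = 706.86 mm². φR_n = 0.75 × 372 × 706.86 × 4 × 2 = 1577.7 kN.
Bearing (8 mm plate, F_u = 450 MPa): end bolts L_c = 39 − 33/2 = 22.5, R_n = min(1.2×22.5×8×450, 2.4×30×8×450) = 97.2 kN/bolt; interior L_c = 114 − 33 = 81, R_n = 259.2 kN/bolt. φR_n = 0.75 × (1×97.2 + 3×259.2) = 656.1 kN.
Governing: min(1577.7, 656.1) = 656.1 kN → bearing.

656.1 kN (bearing governs)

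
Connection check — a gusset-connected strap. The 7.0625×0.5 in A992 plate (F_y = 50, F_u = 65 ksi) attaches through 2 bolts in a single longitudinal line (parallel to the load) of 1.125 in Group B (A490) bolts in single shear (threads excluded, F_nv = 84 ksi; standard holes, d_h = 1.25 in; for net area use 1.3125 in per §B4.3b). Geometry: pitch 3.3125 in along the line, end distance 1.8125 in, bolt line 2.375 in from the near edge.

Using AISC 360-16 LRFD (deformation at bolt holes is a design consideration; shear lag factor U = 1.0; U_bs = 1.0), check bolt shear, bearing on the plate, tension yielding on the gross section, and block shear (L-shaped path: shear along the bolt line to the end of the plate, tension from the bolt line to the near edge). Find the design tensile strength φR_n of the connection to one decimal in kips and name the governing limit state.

88.1 kips (block shear governs)

Bolt shear: A_b = π(1.125)²/4 = 0.99402 in². φR_n = 0.75 × 84 × 0.99402 × 2 × 1 = 125.2 kips.
Bearing (0.5 in plate, F_u = 65 ksi): end bolts L_c = 1.8125 − 1.25/2 = 1.1875, R_n = min(1.2×1.1875×0.5×65, 2.4×1.125×0.5×65) = 46.313 kips/bolt; interior L_c = 3.3125 − 1.25 = 2.0625, R_n = 80.438 kips/bolt. φR_n = 0.75 × (1×46.313 + 1×80.438) = 95.1 kips.
Tension yield (gross): A_g = 7.0625×0.5 = 3.5313 in². φR_n = 0.90 × 50 × 3.5313 = 158.9 kips.
Block shear: shear path 1×[1.8125+1×3.3125] = 1×5.125 in, A_gv = 2.5625, A_nv = 1×(5.125 − 1.5×1.3125)×0.5 = 1.5781 in²; tension to near edge: (2.375 − 0.5×1.3125)×0.5 = 0.85938 in². R_n = min(0.6×65×1.5781, 0.6×50×2.5625) + 1.0×65×0.85938 = min(61.546, 76.875) + 55.86 = 117.41 kips. φR_n = 0.75 × 117.41 = 88.1 kips.
Governing: min(125.2, 95.1, 158.9, 88.1) = 88.1 kips → block shear.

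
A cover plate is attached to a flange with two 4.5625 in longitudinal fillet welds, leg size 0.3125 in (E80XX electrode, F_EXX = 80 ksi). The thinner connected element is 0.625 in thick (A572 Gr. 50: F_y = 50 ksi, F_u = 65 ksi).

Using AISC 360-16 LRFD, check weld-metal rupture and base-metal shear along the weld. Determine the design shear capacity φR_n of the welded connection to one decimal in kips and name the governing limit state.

72.6 kips (weld metal governs)

Weld metal: throat = 0.707×0.3125 = 0.22094 in, L = 2×4.5625 = 9.125 in. φR_n = 0.75 × 0.6 × 80 × 0.22094 × 9.125 = 72.6 kips.
Base metal shear (0.625 in plate): yield φR_n = 1.0×0.6×50×0.625×9.125 = 171.1 kips; rupture φR_n = 0.75×0.6×65×0.625×9.125 = 166.8 kips; take 166.8 kips (rupture).
Governing: min(72.6, 166.8) = 72.6 kips → weld metal.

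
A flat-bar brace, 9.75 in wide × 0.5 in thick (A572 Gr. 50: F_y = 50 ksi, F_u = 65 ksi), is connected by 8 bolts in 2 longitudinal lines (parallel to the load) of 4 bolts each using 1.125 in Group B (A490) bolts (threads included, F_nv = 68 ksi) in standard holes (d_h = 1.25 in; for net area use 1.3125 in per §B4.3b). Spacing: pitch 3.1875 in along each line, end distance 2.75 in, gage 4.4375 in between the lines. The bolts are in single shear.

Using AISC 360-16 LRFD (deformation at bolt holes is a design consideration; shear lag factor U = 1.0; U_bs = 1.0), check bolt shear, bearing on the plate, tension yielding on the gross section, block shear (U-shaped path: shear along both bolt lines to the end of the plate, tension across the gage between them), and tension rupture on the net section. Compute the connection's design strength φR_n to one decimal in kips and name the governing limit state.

173.7 kips (net-section rupture governs)

Bolt shear: A_b = π(1.125)²/4 = 0.99402 in². φR_n = 0.75 × 68 × 0.99402 × 8 × 1 = 405.6 kips.
Bearing (0.5 in plate, F_u = 65 ksi): end bolts L_c = 2.75 − 1.25/2 = 2.125, R_n = min(1.2×2.125×0.5×65, 2.4×1.125×0.5×65) = 82.875 kips/bolt; interior L_c = 3.1875 − 1.25 = 1.9375, R_n = 75.563 kips/bolt. φR_n = 0.75 × (2×82.875 + 6×75.563) = 464.3 kips.
Tension yield (gross): A_g = 9.75×0.5 = 4.875 in². φR_n = 0.90 × 50 × 4.875 = 219.4 kips.
Block shear: shear path 2×[2.75+3×3.1875] = 2×12.3125 in, A_gv = 12.313, A_nv = 2×(12.3125 − 3.5×1.3125)×0.5 = 7.7188 in²; tension across gage: (4.4375 − 1×1.3125)×0.5 = 1.5625 in². R_n = min(0.6×65×7.7188, 0.6×50×12.313) + 1.0×65×1.5625 = min(301.03, 369.39) + 101.56 = 402.59 kips. φR_n = 0.75 × 402.59 = 301.9 kips.
Tension rupture (net): A_n = (9.75 − 2×1.3125)×0.5 = 3.5625 in² (U = 1.0, A_e = A_n). φR_n = 0.75 × 65 × 3.5625 = 173.7 kips.
Governing: min(405.6, 464.3, 219.4, 301.9, 173.7) = 173.7 kips → net-section rupture.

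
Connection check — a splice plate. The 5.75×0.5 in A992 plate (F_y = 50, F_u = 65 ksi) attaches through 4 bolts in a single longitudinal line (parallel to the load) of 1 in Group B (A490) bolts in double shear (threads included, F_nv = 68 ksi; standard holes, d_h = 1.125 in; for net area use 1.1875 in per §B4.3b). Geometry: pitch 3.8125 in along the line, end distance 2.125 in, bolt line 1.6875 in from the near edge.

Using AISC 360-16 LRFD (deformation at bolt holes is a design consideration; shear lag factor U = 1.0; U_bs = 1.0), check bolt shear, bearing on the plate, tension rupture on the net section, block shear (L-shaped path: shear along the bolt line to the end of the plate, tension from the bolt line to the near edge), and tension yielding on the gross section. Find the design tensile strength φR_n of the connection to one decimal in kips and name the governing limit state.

111.2 kips (net-section rupture governs)

Bolt shear: A_b = π(1)²/4 = 0.7854 in². φR_n = 0.75 × 68 × 0.7854 × 4 × 2 = 320.4 kips.
Bearing (0.5 in plate, F_u = 65 ksi): end bolts L_c = 2.125 − 1.125/2 = 1.5625, R_n = min(1.2×1.5625×0.5×65, 2.4×1×0.5×65) = 60.938 kips/bolt; interior L_c = 3.8125 − 1.125 = 2.6875, R_n = 78 kips/bolt. φR_n = 0.75 × (1×60.938 + 3×78) = 221.2 kips.
Tension rupture (net): A_n = (5.75 − 1×1.1875)×0.5 = 2.2813 in² (U = 1.0, A_e = A_n). φR_n = 0.75 × 65 × 2.2813 = 111.2 kips.
Block shear: shear path 1×[2.125+3×3.8125] = 1×13.5625 in, A_gv = 6.7813, A_nv = 1×(13.5625 − 3.5×1.1875)×0.5 = 4.7031 in²; tension to near edge: (1.6875 − 0.5×1.1875)×0.5 = 0.54688 in². R_n = min(0.6×65×4.7031, 0.6×50×6.7813) + 1.0×65×0.54688 = min(183.42, 203.44) + 35.547 = 218.97 kips. φR_n = 0.75 × 218.97 = 164.2 kips.
Tension yield (gross): A_g = 5.75×0.5 = 2.875 in². φR_n = 0.90 × 50 × 2.875 = 129.4 kips.
Governing: min(320.4, 221.2, 111.2, 164.2, 129.4) = 111.2 kips → net-section rupture.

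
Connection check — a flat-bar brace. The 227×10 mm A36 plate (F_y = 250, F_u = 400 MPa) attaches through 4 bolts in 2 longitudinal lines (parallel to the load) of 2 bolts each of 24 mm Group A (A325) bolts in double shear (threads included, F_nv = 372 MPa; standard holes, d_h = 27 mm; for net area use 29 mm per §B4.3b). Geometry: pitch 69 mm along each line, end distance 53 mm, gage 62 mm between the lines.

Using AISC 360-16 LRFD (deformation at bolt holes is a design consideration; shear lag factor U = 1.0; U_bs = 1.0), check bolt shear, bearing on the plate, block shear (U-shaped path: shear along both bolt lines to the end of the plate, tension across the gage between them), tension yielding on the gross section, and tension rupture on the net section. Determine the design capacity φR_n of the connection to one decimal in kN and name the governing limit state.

373.5 kN (block shear governs)

Bolt shear: A_b = π(24)²/4 = 452.39 mm². φR_n = 0.75 × 372 × 452.39 × 4 × 2 = 1009.7 kN.
Bearing (10 mm plate, F_u = 400 MPa): end bolts L_c = 53 − 27/2 = 39.5, R_n = min(1.2×39.5×10×400, 2.4×24×10×400) = 189.6 kN/bolt; interior L_c = 69 − 27 = 42, R_n = 201.6 kN/bolt. φR_n = 0.75 × (2×189.6 + 2×201.6) = 586.8 kN.
Block shear: shear path 2×[53+1×69] = 2×122 mm, A_gv = 2440, A_nv = 2×(122 − 1.5×29)×10 = 1570 mm²; tension across gage: (62 − 1×29)×10 = 330 mm². R_n = min(0.6×400×1570, 0.6×250×2440) + 1.0×400×330 = min(376.8, 366) + 132 = 498 kN. φR_n = 0.75 × 498 = 373.5 kN.
Tension yield (gross): A_g = 227×10 = 2270 mm². φR_n = 0.90 × 250 × 2270 = 510.8 kN.
Tension rupture (net): A_n = (227 − 2×29)×10 = 1690 mm² (U = 1.0, A_e = A_n). φR_n = 0.75 × 400 × 1690 = 507.0 kN.
Governing: min(1009.7, 586.8, 373.5, 510.8, 507.0) = 373.5 kN → block shear.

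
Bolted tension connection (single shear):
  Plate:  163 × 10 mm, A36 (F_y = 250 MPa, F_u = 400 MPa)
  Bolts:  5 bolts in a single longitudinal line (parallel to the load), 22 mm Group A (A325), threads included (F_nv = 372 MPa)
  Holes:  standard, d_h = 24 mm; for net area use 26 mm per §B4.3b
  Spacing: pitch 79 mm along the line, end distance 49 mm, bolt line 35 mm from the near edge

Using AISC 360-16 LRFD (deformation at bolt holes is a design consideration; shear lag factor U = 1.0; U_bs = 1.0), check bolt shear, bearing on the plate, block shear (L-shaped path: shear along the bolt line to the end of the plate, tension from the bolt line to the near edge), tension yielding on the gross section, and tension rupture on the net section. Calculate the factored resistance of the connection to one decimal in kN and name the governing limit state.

Bolt shear: A_b = π(22)²/4 = 380.13 mm². φR_n = 0.75 × 372 × 380.13 × 5 × 1 = 530.3 kN.
Bearing (10 mm plate, F_u = 400 MPa): end bolts L_c = 49 − 24/2 = 37, R_n = min(1.2×37×10×400, 2.4×22×10×400) = 177.6 kN/bolt; interior L_c = 79 − 24 = 55, R_n = 211.2 kN/bolt. φR_n = 0.75 × (1×177.6 + 4×211.2) = 766.8 kN.
Block shear: shear path 1×[49+4×79] = 1×365 mm, A_gv = 3650, A_nv = 1×(365 − 4.5×26)×10 = 2480 mm²; tension to near edge: (35 − 0.5×26)×10 = 220 mm². R_n = min(0.6×400×2480, 0.6×250×3650) + 1.0×400×220 = min(595.2, 547.5) + 88 = 635.5 kN. φR_n = 0.75 × 635.5 = 476.6 kN.
Tension yield (gross): A_g = 163×10 = 1630 mm². φR_n = 0.90 × 250 × 1630 = 366.8 kN.
Tension rupture (net): A_n = (163 − 1×26)×10 = 1370 mm² (U = 1.0, A_e = A_n). φR_n = 0.75 × 400 × 1370 = 411.0 kN.
Governing: min(530.3, 766.8, 476.6, 366.8, 411.0) = 366.8 kN → gross-section yield.

366.8 kN (gross-section yield governs)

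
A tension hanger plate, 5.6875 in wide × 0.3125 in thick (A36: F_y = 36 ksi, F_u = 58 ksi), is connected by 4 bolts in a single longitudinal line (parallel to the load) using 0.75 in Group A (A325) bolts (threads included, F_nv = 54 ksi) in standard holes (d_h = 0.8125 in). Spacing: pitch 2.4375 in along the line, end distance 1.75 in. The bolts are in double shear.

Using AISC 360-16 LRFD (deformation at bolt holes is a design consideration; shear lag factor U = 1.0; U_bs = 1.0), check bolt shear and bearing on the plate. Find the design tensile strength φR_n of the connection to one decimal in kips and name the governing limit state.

95.3 kips (bearing governs)

Bolt shear: A_b = π(0.75)²/4 = 0.44179 in². φR_n = 0.75 × 54 × 0.44179 × 4 × 2 = 143.1 kips.
Bearing (0.3125 in plate, F_u = 58 ksi): end bolts L_c = 1.75 − 0.8125/2 = 1.34375, R_n = min(1.2×1.34375×0.3125×58, 2.4×0.75×0.3125×58) = 29.227 kips/bolt; interior L_c = 2.4375 − 0.8125 = 1.625, R_n = 32.625 kips/bolt. φR_n = 0.75 × (1×29.227 + 3×32.625) = 95.3 kips.
Governing: min(143.1, 95.3) = 95.3 kips → bearing.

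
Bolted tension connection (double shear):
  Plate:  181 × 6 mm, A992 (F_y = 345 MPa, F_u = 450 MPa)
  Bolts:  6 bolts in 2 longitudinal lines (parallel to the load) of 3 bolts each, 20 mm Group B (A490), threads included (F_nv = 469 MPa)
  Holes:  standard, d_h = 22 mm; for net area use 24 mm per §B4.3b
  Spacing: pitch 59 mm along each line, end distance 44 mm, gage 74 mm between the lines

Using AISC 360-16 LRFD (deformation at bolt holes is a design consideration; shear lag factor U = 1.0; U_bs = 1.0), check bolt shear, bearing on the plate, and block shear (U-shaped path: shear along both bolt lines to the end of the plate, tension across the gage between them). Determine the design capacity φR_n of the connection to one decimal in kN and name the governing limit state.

349.1 kN (block shear governs)

Bolt shear: A_b = π(20)²/4 = 314.16 mm². φR_n = 0.75 × 469 × 314.16 × 6 × 2 = 1326.1 kN.
Bearing (6 mm plate, F_u = 450 MPa): end bolts L_c = 44 − 22/2 = 33, R_n = min(1.2×33×6×450, 2.4×20×6×450) = 106.92 kN/bolt; interior L_c = 59 − 22 = 37, R_n = 119.88 kN/bolt. φR_n = 0.75 × (2×106.92 + 4×119.88) = 520.0 kN.
Block shear: shear path 2×[44+2×59] = 2×162 mm, A_gv = 1944, A_nv = 2×(162 − 2.5×24)×6 = 1224 mm²; tension across gage: (74 − 1×24)×6 = 300 mm². R_n = min(0.6×450×1224, 0.6×345×1944) + 1.0×450×300 = min(330.48, 402.41) + 135 = 465.48 kN. φR_n = 0.75 × 465.48 = 349.1 kN.
Governing: min(1326.1, 520.0, 349.1) = 349.1 kN → block shear.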